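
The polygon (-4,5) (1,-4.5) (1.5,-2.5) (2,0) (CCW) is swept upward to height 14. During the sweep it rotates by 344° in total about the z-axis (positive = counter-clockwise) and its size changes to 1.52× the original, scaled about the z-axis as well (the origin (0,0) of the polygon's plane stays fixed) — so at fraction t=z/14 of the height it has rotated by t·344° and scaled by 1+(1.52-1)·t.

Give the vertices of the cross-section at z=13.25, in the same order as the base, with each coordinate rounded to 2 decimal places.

Cross-section at z=13.25: (-0.70,9.53) (-2.57,-6.38) (-0.26,-4.34) (2.46,-1.69)

t = z/height = 13.25/14 = 0.946429
s = 1 + (scale-1)·z/height = 1 + (1.52-1)·13.25/14 = 1.492143
θ = twist·z/height = 344°·13.25/14 = 325.5714° = 5.682293 rad
cos θ = 0.824832, sin θ = -0.565378 (intermediates below are computed at full precision and shown rounded to 5 d.p.)
v1: (-4,5) → rotate → (-0.47243,6.38567) → ×s → (-0.70494,9.52833) → (-0.70,9.53)
v2: (1,-4.5) → rotate → (-1.71937,-4.27712) → ×s → (-2.56555,-6.38208) → (-2.57,-6.38)
v3: (1.5,-2.5) → rotate → (-0.17620,-2.91015) → ×s → (-0.26291,-4.34235) → (-0.26,-4.34)
v4: (2,0) → rotate → (1.64966,-1.13076) → ×s → (2.46153,-1.68725) → (2.46,-1.69)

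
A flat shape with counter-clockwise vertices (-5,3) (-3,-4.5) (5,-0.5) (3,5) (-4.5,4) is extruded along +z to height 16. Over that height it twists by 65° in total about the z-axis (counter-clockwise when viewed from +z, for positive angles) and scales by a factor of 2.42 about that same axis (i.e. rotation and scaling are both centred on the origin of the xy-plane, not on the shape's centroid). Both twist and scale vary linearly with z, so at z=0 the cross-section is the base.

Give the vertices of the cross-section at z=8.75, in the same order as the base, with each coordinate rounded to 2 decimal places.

Cross-section at z=8.75: (-10.33,-0.83) (0.31,-9.60) (7.74,4.44) (-0.83,10.33) (-10.64,1.13)

t = z/height = 8.75/16 = 0.546875
s = 1 + (scale-1)·z/height = 1 + (2.42-1)·8.75/16 = 1.776563
θ = twist·z/height = 65°·8.75/16 = 35.5469° = 0.620410 rad
cos θ = 0.813640, sin θ = 0.581369 (intermediates below are computed at full precision and shown rounded to 5 d.p.)
v1: (-5,3) → rotate → (-5.81231,-0.46592) → ×s → (-10.32593,-0.82774) → (-10.33,-0.83)
v2: (-3,-4.5) → rotate → (0.17524,-5.40549) → ×s → (0.31132,-9.60319) → (0.31,-9.60)
v3: (5,-0.5) → rotate → (4.35889,2.50002) → ×s → (7.74383,4.44145) → (7.74,4.44)
v4: (3,5) → rotate → (-0.46592,5.81231) → ×s → (-0.82774,10.32593) → (-0.83,10.33)
v5: (-4.5,4) → rotate → (-5.98686,0.63840) → ×s → (-10.63602,1.13416) → (-10.64,1.13)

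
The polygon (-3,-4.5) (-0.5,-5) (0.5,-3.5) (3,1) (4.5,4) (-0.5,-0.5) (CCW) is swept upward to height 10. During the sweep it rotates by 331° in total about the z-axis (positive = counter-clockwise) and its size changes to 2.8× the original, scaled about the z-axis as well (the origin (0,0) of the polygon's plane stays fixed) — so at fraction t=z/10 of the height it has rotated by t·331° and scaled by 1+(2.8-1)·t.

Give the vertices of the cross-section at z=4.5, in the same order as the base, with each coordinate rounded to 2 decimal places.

t = z/height = 4.5/10 = 0.45
s = 1 + (scale-1)·z/height = 1 + (2.8-1)·4.5/10 = 1.810000
θ = twist·z/height = 331°·4.5/10 = 148.9500° = 2.599668 rad
cos θ = -0.856718, sin θ = 0.515786 (intermediates below are computed at full precision and shown rounded to 5 d.p.)
v1: (-3,-4.5) → rotate → (4.89119,2.30787) → ×s → (8.85305,4.17725) → (8.85,4.18)
v2: (-0.5,-5) → rotate → (3.00729,4.02569) → ×s → (5.44319,7.28651) → (5.44,7.29)
v3: (0.5,-3.5) → rotate → (1.37689,3.25640) → ×s → (2.49217,5.89409) → (2.49,5.89)
v4: (3,1) → rotate → (-3.08594,0.69064) → ×s → (-5.58555,1.25006) → (-5.59,1.25)
v5: (4.5,4) → rotate → (-5.91837,-1.10583) → ×s → (-10.71225,-2.00156) → (-10.71,-2.00)
v6: (-0.5,-0.5) → rotate → (0.68625,0.17047) → ×s → (1.24212,0.30854) → (1.24,0.31)

Cross-section at z=4.5: (8.85,4.18) (5.44,7.29) (2.49,5.89) (-5.59,1.25) (-10.71,-2.00) (1.24,0.31)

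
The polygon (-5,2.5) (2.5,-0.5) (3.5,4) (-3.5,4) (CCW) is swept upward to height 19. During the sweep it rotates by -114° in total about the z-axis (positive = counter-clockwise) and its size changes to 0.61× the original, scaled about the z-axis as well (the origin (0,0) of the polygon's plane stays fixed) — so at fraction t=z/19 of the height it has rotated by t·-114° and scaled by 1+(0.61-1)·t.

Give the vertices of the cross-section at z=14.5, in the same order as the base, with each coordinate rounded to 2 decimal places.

Cross-section at z=14.5: (1.57,3.60) (-0.26,-1.77) (2.93,-2.31) (2.68,2.60)

t = z/height = 14.5/19 = 0.763158
s = 1 + (scale-1)·z/height = 1 + (0.61-1)·14.5/19 = 0.702368
θ = twist·z/height = -114°·14.5/19 = -87.0000° = -1.518436 rad
cos θ = 0.052336, sin θ = -0.998630 (intermediates below are computed at full precision and shown rounded to 5 d.p.)
v1: (-5,2.5) → rotate → (2.23489,5.12399) → ×s → (1.56972,3.59893) → (1.57,3.60)
v2: (2.5,-0.5) → rotate → (-0.36847,-2.52274) → ×s → (-0.25881,-1.77189) → (-0.26,-1.77)
v3: (3.5,4) → rotate → (4.17769,-3.28586) → ×s → (2.93428,-2.30788) → (2.93,-2.31)
v4: (-3.5,4) → rotate → (3.81134,3.70455) → ×s → (2.67697,2.60196) → (2.68,2.60)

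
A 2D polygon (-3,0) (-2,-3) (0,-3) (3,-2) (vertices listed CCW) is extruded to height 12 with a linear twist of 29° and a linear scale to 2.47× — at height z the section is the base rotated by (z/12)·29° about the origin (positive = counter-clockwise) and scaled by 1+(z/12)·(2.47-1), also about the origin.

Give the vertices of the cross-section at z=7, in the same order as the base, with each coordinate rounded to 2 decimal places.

t = z/height = 7/12 = 0.583333
s = 1 + (scale-1)·z/height = 1 + (2.47-1)·7/12 = 1.857500
θ = twist·z/height = 29°·7/12 = 16.9167° = 0.295252 rad
cos θ = 0.956729, sin θ = 0.290981 (intermediates below are computed at full precision and shown rounded to 5 d.p.)
v1: (-3,0) → rotate → (-2.87019,-0.87294) → ×s → (-5.33137,-1.62149) → (-5.33,-1.62)
v2: (-2,-3) → rotate → (-1.04052,-3.45215) → ×s → (-1.93276,-6.41236) → (-1.93,-6.41)
v3: (0,-3) → rotate → (0.87294,-2.87019) → ×s → (1.62149,-5.33137) → (1.62,-5.33)
v4: (3,-2) → rotate → (3.45215,-1.04052) → ×s → (6.41236,-1.93276) → (6.41,-1.93)

Cross-section at z=7: (-5.33,-1.62) (-1.93,-6.41) (1.62,-5.33) (6.41,-1.93)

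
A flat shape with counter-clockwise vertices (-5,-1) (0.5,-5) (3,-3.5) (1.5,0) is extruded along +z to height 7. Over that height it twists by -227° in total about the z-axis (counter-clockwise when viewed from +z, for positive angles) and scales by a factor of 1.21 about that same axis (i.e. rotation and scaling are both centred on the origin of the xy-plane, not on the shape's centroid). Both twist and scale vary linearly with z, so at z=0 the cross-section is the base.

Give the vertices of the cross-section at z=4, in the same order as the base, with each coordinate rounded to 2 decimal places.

t = z/height = 4/7 = 0.571429
s = 1 + (scale-1)·z/height = 1 + (1.21-1)·4/7 = 1.120000
θ = twist·z/height = -227°·4/7 = -129.7143° = -2.263941 rad
cos θ = -0.638960, sin θ = -0.769240 (intermediates below are computed at full precision and shown rounded to 5 d.p.)
v1: (-5,-1) → rotate → (2.42556,4.48516) → ×s → (2.71662,5.02338) → (2.72,5.02)
v2: (0.5,-5) → rotate → (-4.16568,2.81018) → ×s → (-4.66556,3.14740) → (-4.67,3.15)
v3: (3,-3.5) → rotate → (-4.60922,-0.07136) → ×s → (-5.16233,-0.07993) → (-5.16,-0.08)
v4: (1.5,0) → rotate → (-0.95844,-1.15386) → ×s → (-1.07345,-1.29232) → (-1.07,-1.29)

Cross-section at z=4: (2.72,5.02) (-4.67,3.15) (-5.16,-0.08) (-1.07,-1.29)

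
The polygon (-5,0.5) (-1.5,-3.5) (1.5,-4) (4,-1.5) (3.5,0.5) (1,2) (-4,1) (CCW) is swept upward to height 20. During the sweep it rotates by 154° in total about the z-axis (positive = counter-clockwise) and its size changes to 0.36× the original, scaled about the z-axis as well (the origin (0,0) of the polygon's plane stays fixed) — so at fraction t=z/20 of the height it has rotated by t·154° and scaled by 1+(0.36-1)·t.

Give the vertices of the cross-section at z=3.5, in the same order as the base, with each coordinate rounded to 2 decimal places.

Cross-section at z=3.5: (-4.16,-1.62) (0.22,-3.37) (2.80,-2.56) (3.77,0.42) (2.57,1.80) (-0.01,1.99) (-3.57,-0.82)

t = z/height = 3.5/20 = 0.175
s = 1 + (scale-1)·z/height = 1 + (0.36-1)·3.5/20 = 0.888000
θ = twist·z/height = 154°·3.5/20 = 26.9500° = 0.470366 rad
cos θ = 0.891402, sin θ = 0.453213 (intermediates below are computed at full precision and shown rounded to 5 d.p.)
v1: (-5,0.5) → rotate → (-4.68362,-1.82036) → ×s → (-4.15905,-1.61648) → (-4.16,-1.62)
v2: (-1.5,-3.5) → rotate → (0.24914,-3.79973) → ×s → (0.22124,-3.37416) → (0.22,-3.37)
v3: (1.5,-4) → rotate → (3.14995,-2.88579) → ×s → (2.79716,-2.56258) → (2.80,-2.56)
v4: (4,-1.5) → rotate → (4.24543,0.47575) → ×s → (3.76994,0.42246) → (3.77,0.42)
v5: (3.5,0.5) → rotate → (2.89330,2.03195) → ×s → (2.56925,1.80437) → (2.57,1.80)
v6: (1,2) → rotate → (-0.01502,2.23602) → ×s → (-0.01334,1.98558) → (-0.01,1.99)
v7: (-4,1) → rotate → (-4.01882,-0.92145) → ×s → (-3.56871,-0.81825) → (-3.57,-0.82)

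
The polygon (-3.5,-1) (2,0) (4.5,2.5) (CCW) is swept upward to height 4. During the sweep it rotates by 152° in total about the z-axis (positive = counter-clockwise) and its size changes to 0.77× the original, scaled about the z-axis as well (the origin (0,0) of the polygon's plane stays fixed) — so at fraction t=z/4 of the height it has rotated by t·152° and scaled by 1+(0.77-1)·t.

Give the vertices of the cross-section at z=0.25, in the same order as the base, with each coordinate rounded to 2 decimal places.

t = z/height = 0.25/4 = 0.0625
s = 1 + (scale-1)·z/height = 1 + (0.77-1)·0.25/4 = 0.985625
θ = twist·z/height = 152°·0.25/4 = 9.5000° = 0.165806 rad
cos θ = 0.986286, sin θ = 0.165048 (intermediates below are computed at full precision and shown rounded to 5 d.p.)
v1: (-3.5,-1) → rotate → (-3.28695,-1.56395) → ×s → (-3.23970,-1.54147) → (-3.24,-1.54)
v2: (2,0) → rotate → (1.97257,0.33010) → ×s → (1.94422,0.32535) → (1.94,0.33)
v3: (4.5,2.5) → rotate → (4.02567,3.20843) → ×s → (3.96780,3.16231) → (3.97,3.16)

Cross-section at z=0.25: (-3.24,-1.54) (1.94,0.33) (3.97,3.16)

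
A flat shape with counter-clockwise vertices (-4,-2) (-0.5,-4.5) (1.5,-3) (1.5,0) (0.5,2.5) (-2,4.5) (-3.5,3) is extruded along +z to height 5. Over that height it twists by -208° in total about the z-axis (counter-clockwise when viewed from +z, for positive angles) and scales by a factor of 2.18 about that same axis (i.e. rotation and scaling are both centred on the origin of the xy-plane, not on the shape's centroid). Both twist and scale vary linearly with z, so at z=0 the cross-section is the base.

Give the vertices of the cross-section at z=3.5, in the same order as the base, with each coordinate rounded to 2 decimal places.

t = z/height = 3.5/5 = 0.7
s = 1 + (scale-1)·z/height = 1 + (2.18-1)·3.5/5 = 1.826000
θ = twist·z/height = -208°·3.5/5 = -145.6000° = -2.541199 rad
cos θ = -0.825113, sin θ = -0.564967 (intermediates below are computed at full precision and shown rounded to 5 d.p.)
v1: (-4,-2) → rotate → (2.17052,3.91010) → ×s → (3.96337,7.13983) → (3.96,7.14)
v2: (-0.5,-4.5) → rotate → (-2.12979,3.99549) → ×s → (-3.88901,7.29577) → (-3.89,7.30)
v3: (1.5,-3) → rotate → (-2.93257,1.62789) → ×s → (-5.35488,2.97253) → (-5.35,2.97)
v4: (1.5,0) → rotate → (-1.23767,-0.84745) → ×s → (-2.25999,-1.54744) → (-2.26,-1.55)
v5: (0.5,2.5) → rotate → (0.99986,-2.34527) → ×s → (1.82575,-4.28246) → (1.83,-4.28)
v6: (-2,4.5) → rotate → (4.19258,-2.58308) → ×s → (7.65565,-4.71670) → (7.66,-4.72)
v7: (-3.5,3) → rotate → (4.58280,-0.49796) → ×s → (8.36819,-0.90927) → (8.37,-0.91)

Cross-section at z=3.5: (3.96,7.14) (-3.89,7.30) (-5.35,2.97) (-2.26,-1.55) (1.83,-4.28) (7.66,-4.72) (8.37,-0.91)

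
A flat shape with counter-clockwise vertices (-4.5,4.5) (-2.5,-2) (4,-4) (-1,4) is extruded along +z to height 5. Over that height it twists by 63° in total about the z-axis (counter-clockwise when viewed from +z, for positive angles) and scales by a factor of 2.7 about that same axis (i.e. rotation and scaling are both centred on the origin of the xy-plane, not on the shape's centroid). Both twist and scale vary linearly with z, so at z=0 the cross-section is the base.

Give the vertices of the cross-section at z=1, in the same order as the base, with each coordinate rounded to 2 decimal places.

Cross-section at z=1: (-7.20,4.57) (-2.68,-3.35) (6.40,-4.06) (-2.48,4.94)

t = z/height = 1/5 = 0.2
s = 1 + (scale-1)·z/height = 1 + (2.7-1)·1/5 = 1.340000
θ = twist·z/height = 63°·1/5 = 12.6000° = 0.219911 rad
cos θ = 0.975917, sin θ = 0.218143 (intermediates below are computed at full precision and shown rounded to 5 d.p.)
v1: (-4.5,4.5) → rotate → (-5.37327,3.40998) → ×s → (-7.20018,4.56937) → (-7.20,4.57)
v2: (-2.5,-2) → rotate → (-2.00351,-2.49719) → ×s → (-2.68470,-3.34624) → (-2.68,-3.35)
v3: (4,-4) → rotate → (4.77624,-3.03109) → ×s → (6.40016,-4.06167) → (6.40,-4.06)
v4: (-1,4) → rotate → (-1.84849,3.68552) → ×s → (-2.47698,4.93860) → (-2.48,4.94)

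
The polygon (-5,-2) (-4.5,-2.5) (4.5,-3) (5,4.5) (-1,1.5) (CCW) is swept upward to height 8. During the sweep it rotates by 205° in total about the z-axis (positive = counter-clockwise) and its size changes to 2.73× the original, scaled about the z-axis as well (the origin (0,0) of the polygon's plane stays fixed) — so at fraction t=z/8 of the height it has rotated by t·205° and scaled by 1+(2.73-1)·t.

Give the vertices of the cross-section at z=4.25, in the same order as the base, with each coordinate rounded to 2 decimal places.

t = z/height = 4.25/8 = 0.53125
s = 1 + (scale-1)·z/height = 1 + (2.73-1)·4.25/8 = 1.919063
θ = twist·z/height = 205°·4.25/8 = 108.9063° = 1.900773 rad
cos θ = -0.324021, sin θ = 0.946050 (intermediates below are computed at full precision and shown rounded to 5 d.p.)
v1: (-5,-2) → rotate → (3.51220,-4.08221) → ×s → (6.74014,-7.83401) → (6.74,-7.83)
v2: (-4.5,-2.5) → rotate → (3.82322,-3.44717) → ×s → (7.33699,-6.61534) → (7.34,-6.62)
v3: (4.5,-3) → rotate → (1.38006,5.22929) → ×s → (2.64842,10.03533) → (2.65,10.04)
v4: (5,4.5) → rotate → (-5.87733,3.27216) → ×s → (-11.27896,6.27947) → (-11.28,6.28)
v5: (-1,1.5) → rotate → (-1.09505,-1.43208) → ×s → (-2.10148,-2.74825) → (-2.10,-2.75)

Cross-section at z=4.25: (6.74,-7.83) (7.34,-6.62) (2.65,10.04) (-11.28,6.28) (-2.10,-2.75)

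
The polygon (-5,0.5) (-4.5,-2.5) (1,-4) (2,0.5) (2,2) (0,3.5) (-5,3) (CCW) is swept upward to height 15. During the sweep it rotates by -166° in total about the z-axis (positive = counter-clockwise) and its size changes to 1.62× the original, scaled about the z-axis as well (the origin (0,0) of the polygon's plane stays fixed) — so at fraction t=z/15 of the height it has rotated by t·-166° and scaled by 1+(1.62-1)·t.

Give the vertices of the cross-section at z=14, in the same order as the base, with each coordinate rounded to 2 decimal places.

Cross-section at z=14: (7.48,2.63) (4.76,6.58) (-4.11,5.05) (-2.53,-2.05) (-1.52,-4.20) (2.34,-5.00) (9.16,-0.95)

t = z/height = 14/15 = 0.933333
s = 1 + (scale-1)·z/height = 1 + (1.62-1)·14/15 = 1.578667
θ = twist·z/height = -166°·14/15 = -154.9333° = -2.704097 rad
cos θ = -0.905815, sin θ = -0.423673 (intermediates below are computed at full precision and shown rounded to 5 d.p.)
v1: (-5,0.5) → rotate → (4.74091,1.66545) → ×s → (7.48432,2.62920) → (7.48,2.63)
v2: (-4.5,-2.5) → rotate → (3.01699,4.17106) → ×s → (4.76282,6.58472) → (4.76,6.58)
v3: (1,-4) → rotate → (-2.60051,3.19959) → ×s → (-4.10533,5.05108) → (-4.11,5.05)
v4: (2,0.5) → rotate → (-1.59979,-1.30025) → ×s → (-2.52554,-2.05267) → (-2.53,-2.05)
v5: (2,2) → rotate → (-0.96429,-2.65898) → ×s → (-1.52229,-4.19764) → (-1.52,-4.20)
v6: (0,3.5) → rotate → (1.48285,-3.17035) → ×s → (2.34093,-5.00493) → (2.34,-5.00)
v7: (-5,3) → rotate → (5.80009,-0.59908) → ×s → (9.15642,-0.94575) → (9.16,-0.95)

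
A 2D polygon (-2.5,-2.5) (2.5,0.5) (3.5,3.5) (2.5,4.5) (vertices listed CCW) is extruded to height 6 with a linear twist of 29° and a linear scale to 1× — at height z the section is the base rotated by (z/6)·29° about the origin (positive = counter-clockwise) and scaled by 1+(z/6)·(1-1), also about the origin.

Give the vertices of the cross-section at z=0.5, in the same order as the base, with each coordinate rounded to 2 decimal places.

t = z/height = 0.5/6 = 0.0833333
s = 1 + (scale-1)·z/height = 1 + (1-1)·0.5/6 = 1.000000
θ = twist·z/height = 29°·0.5/6 = 2.4167° = 0.042179 rad
cos θ = 0.999111, sin θ = 0.042166 (intermediates below are computed at full precision and shown rounded to 5 d.p.)
v1: (-2.5,-2.5) → rotate → (-2.39236,-2.60319) → ×s → (-2.39236,-2.60319) → (-2.39,-2.60)
v2: (2.5,0.5) → rotate → (2.47669,0.60497) → ×s → (2.47669,0.60497) → (2.48,0.60)
v3: (3.5,3.5) → rotate → (3.34931,3.64447) → ×s → (3.34931,3.64447) → (3.35,3.64)
v4: (2.5,4.5) → rotate → (2.30803,4.60141) → ×s → (2.30803,4.60141) → (2.31,4.60)

Cross-section at z=0.5: (-2.39,-2.60) (2.48,0.60) (3.35,3.64) (2.31,4.60)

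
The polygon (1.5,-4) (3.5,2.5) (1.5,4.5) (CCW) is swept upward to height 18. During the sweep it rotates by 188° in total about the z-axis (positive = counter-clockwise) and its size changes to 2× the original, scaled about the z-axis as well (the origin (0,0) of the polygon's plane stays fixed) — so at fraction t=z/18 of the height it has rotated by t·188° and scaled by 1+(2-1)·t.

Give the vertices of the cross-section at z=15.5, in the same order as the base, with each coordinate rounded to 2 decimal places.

Cross-section at z=15.5: (-0.34,7.94) (-7.64,-2.40) (-5.26,-7.09)

t = z/height = 15.5/18 = 0.861111
s = 1 + (scale-1)·z/height = 1 + (2-1)·15.5/18 = 1.861111
θ = twist·z/height = 188°·15.5/18 = 161.8889° = 2.825494 rad
cos θ = -0.950455, sin θ = 0.310861 (intermediates below are computed at full precision and shown rounded to 5 d.p.)
v1: (1.5,-4) → rotate → (-0.18224,4.26811) → ×s → (-0.33917,7.94343) → (-0.34,7.94)
v2: (3.5,2.5) → rotate → (-4.10375,-1.28813) → ×s → (-7.63753,-2.39735) → (-7.64,-2.40)
v3: (1.5,4.5) → rotate → (-2.82456,-3.81076) → ×s → (-5.25681,-7.09224) → (-5.26,-7.09)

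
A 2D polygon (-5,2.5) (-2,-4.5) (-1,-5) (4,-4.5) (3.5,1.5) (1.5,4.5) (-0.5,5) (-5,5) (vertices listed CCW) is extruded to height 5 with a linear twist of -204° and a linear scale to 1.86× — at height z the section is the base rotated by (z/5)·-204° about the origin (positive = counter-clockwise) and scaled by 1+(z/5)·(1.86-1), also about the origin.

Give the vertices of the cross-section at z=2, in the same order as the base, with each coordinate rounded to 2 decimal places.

Cross-section at z=2: (2.34,7.14) (-6.38,1.78) (-6.84,0.35) (-5.20,-6.20) (2.68,-4.36) (6.28,-1.11) (6.55,1.65) (5.67,7.63)

t = z/height = 2/5 = 0.4
s = 1 + (scale-1)·z/height = 1 + (1.86-1)·2/5 = 1.344000
θ = twist·z/height = -204°·2/5 = -81.6000° = -1.424189 rad
cos θ = 0.146083, sin θ = -0.989272 (intermediates below are computed at full precision and shown rounded to 5 d.p.)
v1: (-5,2.5) → rotate → (1.74277,5.31157) → ×s → (2.34228,7.13875) → (2.34,7.14)
v2: (-2,-4.5) → rotate → (-4.74389,1.32117) → ×s → (-6.37579,1.77565) → (-6.38,1.78)
v3: (-1,-5) → rotate → (-5.09244,0.25886) → ×s → (-6.84425,0.34790) → (-6.84,0.35)
v4: (4,-4.5) → rotate → (-3.86739,-4.61446) → ×s → (-5.19778,-6.20184) → (-5.20,-6.20)
v5: (3.5,1.5) → rotate → (1.99520,-3.24333) → ×s → (2.68155,-4.35903) → (2.68,-4.36)
v6: (1.5,4.5) → rotate → (4.67085,-0.82653) → ×s → (6.27762,-1.11086) → (6.28,-1.11)
v7: (-0.5,5) → rotate → (4.87332,1.22505) → ×s → (6.54974,1.64647) → (6.55,1.65)
v8: (-5,5) → rotate → (4.21595,5.67678) → ×s → (5.66623,7.62959) → (5.67,7.63)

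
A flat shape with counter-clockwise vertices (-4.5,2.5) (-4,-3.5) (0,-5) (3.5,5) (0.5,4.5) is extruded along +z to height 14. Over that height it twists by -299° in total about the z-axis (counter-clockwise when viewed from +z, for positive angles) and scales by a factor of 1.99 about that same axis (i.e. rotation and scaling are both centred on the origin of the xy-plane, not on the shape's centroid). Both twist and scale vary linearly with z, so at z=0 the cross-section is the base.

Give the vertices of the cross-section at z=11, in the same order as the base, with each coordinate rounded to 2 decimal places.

Cross-section at z=11: (0.96,-9.10) (9.18,-2.24) (7.28,5.11) (-10.85,-0.02) (-7.06,-3.87)

t = z/height = 11/14 = 0.785714
s = 1 + (scale-1)·z/height = 1 + (1.99-1)·11/14 = 1.777857
θ = twist·z/height = -299°·11/14 = -234.9286° = -4.100277 rad
cos θ = -0.574597, sin θ = 0.818436 (intermediates below are computed at full precision and shown rounded to 5 d.p.)
v1: (-4.5,2.5) → rotate → (0.53960,-5.11946) → ×s → (0.95933,-9.10166) → (0.96,-9.10)
v2: (-4,-3.5) → rotate → (5.16292,-1.26266) → ×s → (9.17893,-2.24482) → (9.18,-2.24)
v3: (0,-5) → rotate → (4.09218,2.87299) → ×s → (7.27531,5.10776) → (7.28,5.11)
v4: (3.5,5) → rotate → (-6.10327,-0.00846) → ×s → (-10.85075,-0.01504) → (-10.85,-0.02)
v5: (0.5,4.5) → rotate → (-3.97026,-2.17647) → ×s → (-7.05856,-3.86945) → (-7.06,-3.87)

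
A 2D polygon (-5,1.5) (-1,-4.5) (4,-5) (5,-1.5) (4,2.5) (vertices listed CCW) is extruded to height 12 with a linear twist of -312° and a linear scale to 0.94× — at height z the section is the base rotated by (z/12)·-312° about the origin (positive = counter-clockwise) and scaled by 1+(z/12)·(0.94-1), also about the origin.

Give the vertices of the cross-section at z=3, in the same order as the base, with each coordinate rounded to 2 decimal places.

t = z/height = 3/12 = 0.25
s = 1 + (scale-1)·z/height = 1 + (0.94-1)·3/12 = 0.985000
θ = twist·z/height = -312°·3/12 = -78.0000° = -1.361357 rad
cos θ = 0.207912, sin θ = -0.978148 (intermediates below are computed at full precision and shown rounded to 5 d.p.)
v1: (-5,1.5) → rotate → (0.42766,5.20261) → ×s → (0.42125,5.12457) → (0.42,5.12)
v2: (-1,-4.5) → rotate → (-4.60958,0.04254) → ×s → (-4.54043,0.04191) → (-4.54,0.04)
v3: (4,-5) → rotate → (-4.05909,-4.95215) → ×s → (-3.99820,-4.87787) → (-4.00,-4.88)
v4: (5,-1.5) → rotate → (-0.42766,-5.20261) → ×s → (-0.42125,-5.12457) → (-0.42,-5.12)
v5: (4,2.5) → rotate → (3.27702,-3.39281) → ×s → (3.22786,-3.34192) → (3.23,-3.34)

Cross-section at z=3: (0.42,5.12) (-4.54,0.04) (-4.00,-4.88) (-0.42,-5.12) (3.23,-3.34)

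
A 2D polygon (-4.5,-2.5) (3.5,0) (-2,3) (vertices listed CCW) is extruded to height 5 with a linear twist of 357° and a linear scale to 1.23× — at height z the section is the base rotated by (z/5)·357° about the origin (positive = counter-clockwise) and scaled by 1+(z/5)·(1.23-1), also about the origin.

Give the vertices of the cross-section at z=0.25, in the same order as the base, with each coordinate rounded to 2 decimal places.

t = z/height = 0.25/5 = 0.05
s = 1 + (scale-1)·z/height = 1 + (1.23-1)·0.25/5 = 1.011500
θ = twist·z/height = 357°·0.25/5 = 17.8500° = 0.311541 rad
cos θ = 0.951862, sin θ = 0.306526 (intermediates below are computed at full precision and shown rounded to 5 d.p.)
v1: (-4.5,-2.5) → rotate → (-3.51706,-3.75902) → ×s → (-3.55751,-3.80225) → (-3.56,-3.80)
v2: (3.5,0) → rotate → (3.33152,1.07284) → ×s → (3.36983,1.08518) → (3.37,1.09)
v3: (-2,3) → rotate → (-2.82330,2.24253) → ×s → (-2.85577,2.26832) → (-2.86,2.27)

Cross-section at z=0.25: (-3.56,-3.80) (3.37,1.09) (-2.86,2.27)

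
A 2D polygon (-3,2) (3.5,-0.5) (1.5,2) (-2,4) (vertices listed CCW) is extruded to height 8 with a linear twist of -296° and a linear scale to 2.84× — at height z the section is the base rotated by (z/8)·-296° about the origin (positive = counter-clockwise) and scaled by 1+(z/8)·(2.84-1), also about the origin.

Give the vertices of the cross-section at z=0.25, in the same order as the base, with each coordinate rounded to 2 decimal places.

Cross-section at z=0.25: (-2.79,2.60) (3.57,-1.12) (1.91,1.83) (-1.41,4.51)

t = z/height = 0.25/8 = 0.03125
s = 1 + (scale-1)·z/height = 1 + (2.84-1)·0.25/8 = 1.057500
θ = twist·z/height = -296°·0.25/8 = -9.2500° = -0.161443 rad
cos θ = 0.986996, sin θ = -0.160743 (intermediates below are computed at full precision and shown rounded to 5 d.p.)
v1: (-3,2) → rotate → (-2.63950,2.45622) → ×s → (-2.79128,2.59745) → (-2.79,2.60)
v2: (3.5,-0.5) → rotate → (3.37412,-1.05610) → ×s → (3.56813,-1.11682) → (3.57,-1.12)
v3: (1.5,2) → rotate → (1.80198,1.73288) → ×s → (1.90559,1.83252) → (1.91,1.83)
v4: (-2,4) → rotate → (-1.33102,4.26947) → ×s → (-1.40756,4.51497) → (-1.41,4.51)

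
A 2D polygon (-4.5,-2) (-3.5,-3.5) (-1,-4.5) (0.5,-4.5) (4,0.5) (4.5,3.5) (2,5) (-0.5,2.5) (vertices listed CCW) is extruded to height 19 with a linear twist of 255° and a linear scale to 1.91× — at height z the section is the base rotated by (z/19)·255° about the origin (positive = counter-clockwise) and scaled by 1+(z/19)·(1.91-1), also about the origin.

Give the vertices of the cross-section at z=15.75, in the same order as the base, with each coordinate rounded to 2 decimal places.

t = z/height = 15.75/19 = 0.828947
s = 1 + (scale-1)·z/height = 1 + (1.91-1)·15.75/19 = 1.754342
θ = twist·z/height = 255°·15.75/19 = 211.3816° = 3.689305 rad
cos θ = -0.853718, sin θ = -0.520735 (intermediates below are computed at full precision and shown rounded to 5 d.p.)
v1: (-4.5,-2) → rotate → (2.80026,4.05074) → ×s → (4.91262,7.10639) → (4.91,7.11)
v2: (-3.5,-3.5) → rotate → (1.16544,4.81059) → ×s → (2.04458,8.43942) → (2.04,8.44)
v3: (-1,-4.5) → rotate → (-1.48959,4.36247) → ×s → (-2.61325,7.65326) → (-2.61,7.65)
v4: (0.5,-4.5) → rotate → (-2.77017,3.58136) → ×s → (-4.85982,6.28294) → (-4.86,6.28)
v5: (4,0.5) → rotate → (-3.15451,-2.50980) → ×s → (-5.53408,-4.40305) → (-5.53,-4.40)
v6: (4.5,3.5) → rotate → (-2.01916,-5.33132) → ×s → (-3.54230,-9.35296) → (-3.54,-9.35)
v7: (2,5) → rotate → (0.89624,-5.31006) → ×s → (1.57231,-9.31566) → (1.57,-9.32)
v8: (-0.5,2.5) → rotate → (1.72870,-1.87393) → ×s → (3.03273,-3.28751) → (3.03,-3.29)

Cross-section at z=15.75: (4.91,7.11) (2.04,8.44) (-2.61,7.65) (-4.86,6.28) (-5.53,-4.40) (-3.54,-9.35) (1.57,-9.32) (3.03,-3.29)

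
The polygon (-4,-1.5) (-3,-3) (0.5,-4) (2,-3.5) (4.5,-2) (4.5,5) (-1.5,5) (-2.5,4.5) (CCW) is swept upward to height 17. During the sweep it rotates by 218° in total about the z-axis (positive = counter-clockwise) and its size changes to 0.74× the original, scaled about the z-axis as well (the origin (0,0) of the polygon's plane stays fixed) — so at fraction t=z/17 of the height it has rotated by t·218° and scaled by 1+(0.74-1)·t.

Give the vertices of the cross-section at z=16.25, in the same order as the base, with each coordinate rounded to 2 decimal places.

Cross-section at z=16.25: (2.11,2.42) (0.91,3.06) (-1.76,2.47) (-2.57,1.60) (-3.69,-0.29) (-1.19,-4.91) (2.78,-2.77) (3.26,-2.08)

t = z/height = 16.25/17 = 0.955882
s = 1 + (scale-1)·z/height = 1 + (0.74-1)·16.25/17 = 0.751471
θ = twist·z/height = 218°·16.25/17 = 208.3824° = 3.636958 rad
cos θ = -0.879795, sin θ = -0.475353 (intermediates below are computed at full precision and shown rounded to 5 d.p.)
v1: (-4,-1.5) → rotate → (2.80615,3.22111) → ×s → (2.10874,2.42057) → (2.11,2.42)
v2: (-3,-3) → rotate → (1.21333,4.06544) → ×s → (0.91178,3.05506) → (0.91,3.06)
v3: (0.5,-4) → rotate → (-2.34131,3.28150) → ×s → (-1.75943,2.46595) → (-1.76,2.47)
v4: (2,-3.5) → rotate → (-3.42333,2.12858) → ×s → (-2.57253,1.59956) → (-2.57,1.60)
v5: (4.5,-2) → rotate → (-4.90978,-0.37950) → ×s → (-3.68956,-0.28518) → (-3.69,-0.29)
v6: (4.5,5) → rotate → (-1.58231,-6.53806) → ×s → (-1.18906,-4.91316) → (-1.19,-4.91)
v7: (-1.5,5) → rotate → (3.69646,-3.68595) → ×s → (2.77778,-2.76988) → (2.78,-2.77)
v8: (-2.5,4.5) → rotate → (4.33858,-2.77069) → ×s → (3.26031,-2.08210) → (3.26,-2.08)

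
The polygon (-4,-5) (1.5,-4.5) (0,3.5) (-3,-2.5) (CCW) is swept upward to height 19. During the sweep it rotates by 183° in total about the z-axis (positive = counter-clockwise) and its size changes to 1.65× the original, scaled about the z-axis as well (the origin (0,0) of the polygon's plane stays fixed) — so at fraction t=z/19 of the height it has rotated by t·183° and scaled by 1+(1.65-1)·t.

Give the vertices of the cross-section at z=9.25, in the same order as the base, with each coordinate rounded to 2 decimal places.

Cross-section at z=9.25: (6.50,-5.37) (5.95,1.88) (-4.61,0.07) (3.23,-4.00)

t = z/height = 9.25/19 = 0.486842
s = 1 + (scale-1)·z/height = 1 + (1.65-1)·9.25/19 = 1.316447
θ = twist·z/height = 183°·9.25/19 = 89.0921° = 1.554951 rad
cos θ = 0.015845, sin θ = 0.999874 (intermediates below are computed at full precision and shown rounded to 5 d.p.)
v1: (-4,-5) → rotate → (4.93599,-4.07872) → ×s → (6.49797,-5.36942) → (6.50,-5.37)
v2: (1.5,-4.5) → rotate → (4.52320,1.42851) → ×s → (5.95456,1.88056) → (5.95,1.88)
v3: (0,3.5) → rotate → (-3.49956,0.05546) → ×s → (-4.60699,0.07301) → (-4.61,0.07)
v4: (-3,-2.5) → rotate → (2.45215,-3.03924) → ×s → (3.22813,-4.00099) → (3.23,-4.00)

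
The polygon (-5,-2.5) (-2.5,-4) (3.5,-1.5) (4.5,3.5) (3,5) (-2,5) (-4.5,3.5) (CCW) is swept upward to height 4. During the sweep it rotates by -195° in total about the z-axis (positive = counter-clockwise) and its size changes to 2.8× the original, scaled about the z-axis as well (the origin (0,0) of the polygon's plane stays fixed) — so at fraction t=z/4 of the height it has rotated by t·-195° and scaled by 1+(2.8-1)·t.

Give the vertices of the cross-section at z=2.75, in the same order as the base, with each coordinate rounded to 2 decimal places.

t = z/height = 2.75/4 = 0.6875
s = 1 + (scale-1)·z/height = 1 + (2.8-1)·2.75/4 = 2.237500
θ = twist·z/height = -195°·2.75/4 = -134.0625° = -2.339832 rad
cos θ = -0.695443, sin θ = -0.718582 (intermediates below are computed at full precision and shown rounded to 5 d.p.)
v1: (-5,-2.5) → rotate → (1.68076,5.33151) → ×s → (3.76070,11.92926) → (3.76,11.93)
v2: (-2.5,-4) → rotate → (-1.13572,4.57822) → ×s → (-2.54117,10.24378) → (-2.54,10.24)
v3: (3.5,-1.5) → rotate → (-3.51192,-1.47187) → ×s → (-7.85792,-3.29331) → (-7.86,-3.29)
v4: (4.5,3.5) → rotate → (-0.61446,-5.66767) → ×s → (-1.37485,-12.68140) → (-1.37,-12.68)
v5: (3,5) → rotate → (1.50658,-5.63296) → ×s → (3.37097,-12.60374) → (3.37,-12.60)
v6: (-2,5) → rotate → (4.98379,-2.04005) → ×s → (11.15124,-4.56461) → (11.15,-4.56)
v7: (-4.5,3.5) → rotate → (5.64453,0.79957) → ×s → (12.62963,1.78903) → (12.63,1.79)

Cross-section at z=2.75: (3.76,11.93) (-2.54,10.24) (-7.86,-3.29) (-1.37,-12.68) (3.37,-12.60) (11.15,-4.56) (12.63,1.79)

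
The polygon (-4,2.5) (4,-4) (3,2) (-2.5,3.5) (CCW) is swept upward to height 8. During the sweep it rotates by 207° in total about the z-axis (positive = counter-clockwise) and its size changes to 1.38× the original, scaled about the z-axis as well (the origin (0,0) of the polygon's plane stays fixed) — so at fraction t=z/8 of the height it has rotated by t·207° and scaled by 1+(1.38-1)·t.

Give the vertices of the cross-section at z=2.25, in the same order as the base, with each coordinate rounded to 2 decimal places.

t = z/height = 2.25/8 = 0.28125
s = 1 + (scale-1)·z/height = 1 + (1.38-1)·2.25/8 = 1.106875
θ = twist·z/height = 207°·2.25/8 = 58.2188° = 1.016109 rad
cos θ = 0.526678, sin θ = 0.850065 (intermediates below are computed at full precision and shown rounded to 5 d.p.)
v1: (-4,2.5) → rotate → (-4.23187,-2.08357) → ×s → (-4.68415,-2.30625) → (-4.68,-2.31)
v2: (4,-4) → rotate → (5.50697,1.29355) → ×s → (6.09553,1.43180) → (6.10,1.43)
v3: (3,2) → rotate → (-0.12010,3.60355) → ×s → (-0.13293,3.98868) → (-0.13,3.99)
v4: (-2.5,3.5) → rotate → (-4.29192,-0.28179) → ×s → (-4.75062,-0.31191) → (-4.75,-0.31)

Cross-section at z=2.25: (-4.68,-2.31) (6.10,1.43) (-0.13,3.99) (-4.75,-0.31)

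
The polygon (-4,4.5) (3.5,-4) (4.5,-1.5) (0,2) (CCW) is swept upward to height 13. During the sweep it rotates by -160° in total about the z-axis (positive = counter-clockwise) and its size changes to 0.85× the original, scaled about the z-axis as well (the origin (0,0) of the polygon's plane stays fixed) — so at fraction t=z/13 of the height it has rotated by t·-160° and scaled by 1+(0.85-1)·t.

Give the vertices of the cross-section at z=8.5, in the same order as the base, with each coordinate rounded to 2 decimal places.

t = z/height = 8.5/13 = 0.653846
s = 1 + (scale-1)·z/height = 1 + (0.85-1)·8.5/13 = 0.901923
θ = twist·z/height = -160°·8.5/13 = -104.6154° = -1.825883 rad
cos θ = -0.252329, sin θ = -0.967641 (intermediates below are computed at full precision and shown rounded to 5 d.p.)
v1: (-4,4.5) → rotate → (5.36370,2.73508) → ×s → (4.83765,2.46684) → (4.84,2.47)
v2: (3.5,-4) → rotate → (-4.75372,-2.37743) → ×s → (-4.28749,-2.14426) → (-4.29,-2.14)
v3: (4.5,-1.5) → rotate → (-2.58694,-3.97589) → ×s → (-2.33322,-3.58595) → (-2.33,-3.59)
v4: (0,2) → rotate → (1.93528,-0.50466) → ×s → (1.74548,-0.45516) → (1.75,-0.46)

Cross-section at z=8.5: (4.84,2.47) (-4.29,-2.14) (-2.33,-3.59) (1.75,-0.46)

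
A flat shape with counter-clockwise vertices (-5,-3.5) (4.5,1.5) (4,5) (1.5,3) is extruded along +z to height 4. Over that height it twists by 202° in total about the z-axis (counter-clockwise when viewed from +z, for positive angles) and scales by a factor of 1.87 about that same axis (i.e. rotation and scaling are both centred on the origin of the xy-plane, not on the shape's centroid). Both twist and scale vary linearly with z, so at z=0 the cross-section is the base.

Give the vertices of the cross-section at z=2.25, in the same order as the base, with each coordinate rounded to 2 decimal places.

t = z/height = 2.25/4 = 0.5625
s = 1 + (scale-1)·z/height = 1 + (1.87-1)·2.25/4 = 1.489375
θ = twist·z/height = 202°·2.25/4 = 113.6250° = 1.983130 rad
cos θ = -0.400749, sin θ = 0.916188 (intermediates below are computed at full precision and shown rounded to 5 d.p.)
v1: (-5,-3.5) → rotate → (5.21040,-3.17832) → ×s → (7.76024,-4.73371) → (7.76,-4.73)
v2: (4.5,1.5) → rotate → (-3.17765,3.52172) → ×s → (-4.73271,5.24517) → (-4.73,5.25)
v3: (4,5) → rotate → (-6.18394,1.66101) → ×s → (-9.21020,2.47386) → (-9.21,2.47)
v4: (1.5,3) → rotate → (-3.34969,0.17204) → ×s → (-4.98894,0.25623) → (-4.99,0.26)

Cross-section at z=2.25: (7.76,-4.73) (-4.73,5.25) (-9.21,2.47) (-4.99,0.26)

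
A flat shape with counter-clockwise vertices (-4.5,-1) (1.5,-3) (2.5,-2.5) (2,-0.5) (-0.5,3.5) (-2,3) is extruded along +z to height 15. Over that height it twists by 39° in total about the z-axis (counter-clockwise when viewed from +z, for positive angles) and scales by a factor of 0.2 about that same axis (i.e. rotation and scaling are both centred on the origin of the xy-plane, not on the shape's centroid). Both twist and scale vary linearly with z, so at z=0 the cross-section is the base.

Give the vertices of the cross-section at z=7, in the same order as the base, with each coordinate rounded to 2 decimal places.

Cross-section at z=7: (-2.48,-1.48) (1.48,-1.49) (1.98,-1.00) (1.29,0.09) (-0.98,1.99) (-1.78,1.39)

t = z/height = 7/15 = 0.466667
s = 1 + (scale-1)·z/height = 1 + (0.2-1)·7/15 = 0.626667
θ = twist·z/height = 39°·7/15 = 18.2000° = 0.317650 rad
cos θ = 0.949972, sin θ = 0.312335 (intermediates below are computed at full precision and shown rounded to 5 d.p.)
v1: (-4.5,-1) → rotate → (-3.96254,-2.35548) → ×s → (-2.48319,-1.47610) → (-2.48,-1.48)
v2: (1.5,-3) → rotate → (2.36196,-2.38141) → ×s → (1.48016,-1.49235) → (1.48,-1.49)
v3: (2.5,-2.5) → rotate → (3.15577,-1.59409) → ×s → (1.97761,-0.99896) → (1.98,-1.00)
v4: (2,-0.5) → rotate → (2.05611,0.14968) → ×s → (1.28850,0.09380) → (1.29,0.09)
v5: (-0.5,3.5) → rotate → (-1.56816,3.16873) → ×s → (-0.98271,1.98574) → (-0.98,1.99)
v6: (-2,3) → rotate → (-2.83695,2.22525) → ×s → (-1.77782,1.39449) → (-1.78,1.39)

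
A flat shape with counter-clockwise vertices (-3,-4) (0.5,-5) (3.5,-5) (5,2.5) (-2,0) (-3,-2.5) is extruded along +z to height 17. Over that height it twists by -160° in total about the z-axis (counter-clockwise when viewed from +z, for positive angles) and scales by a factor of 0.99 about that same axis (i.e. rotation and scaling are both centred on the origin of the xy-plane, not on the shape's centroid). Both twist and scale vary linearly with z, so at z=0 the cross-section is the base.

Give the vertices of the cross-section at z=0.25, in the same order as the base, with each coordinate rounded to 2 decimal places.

Cross-section at z=0.25: (-3.16,-3.87) (0.29,-5.02) (3.29,-5.14) (5.10,2.29) (-2.00,0.08) (-3.10,-2.37)

t = z/height = 0.25/17 = 0.0147059
s = 1 + (scale-1)·z/height = 1 + (0.99-1)·0.25/17 = 0.999853
θ = twist·z/height = -160°·0.25/17 = -2.3529° = -0.041067 rad
cos θ = 0.999157, sin θ = -0.041055 (intermediates below are computed at full precision and shown rounded to 5 d.p.)
v1: (-3,-4) → rotate → (-3.16169,-3.87346) → ×s → (-3.16123,-3.87289) → (-3.16,-3.87)
v2: (0.5,-5) → rotate → (0.29430,-5.01631) → ×s → (0.29426,-5.01557) → (0.29,-5.02)
v3: (3.5,-5) → rotate → (3.29177,-5.13948) → ×s → (3.29129,-5.13872) → (3.29,-5.14)
v4: (5,2.5) → rotate → (5.09842,2.29262) → ×s → (5.09767,2.29228) → (5.10,2.29)
v5: (-2,0) → rotate → (-1.99831,0.08211) → ×s → (-1.99802,0.08210) → (-2.00,0.08)
v6: (-3,-2.5) → rotate → (-3.10011,-2.37473) → ×s → (-3.09965,-2.37438) → (-3.10,-2.37)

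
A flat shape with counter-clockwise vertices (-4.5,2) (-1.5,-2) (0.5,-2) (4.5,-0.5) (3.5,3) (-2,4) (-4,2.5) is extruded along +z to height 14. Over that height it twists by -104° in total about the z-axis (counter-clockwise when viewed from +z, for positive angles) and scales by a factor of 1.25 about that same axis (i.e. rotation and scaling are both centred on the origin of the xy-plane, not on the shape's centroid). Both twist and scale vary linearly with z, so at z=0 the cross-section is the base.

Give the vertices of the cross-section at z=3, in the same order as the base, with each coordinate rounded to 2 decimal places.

Cross-section at z=3: (-3.59,3.75) (-2.26,-1.35) (-0.31,-2.15) (4.19,-2.29) (4.61,1.53) (-0.35,4.70) (-2.90,4.04)

t = z/height = 3/14 = 0.214286
s = 1 + (scale-1)·z/height = 1 + (1.25-1)·3/14 = 1.053571
θ = twist·z/height = -104°·3/14 = -22.2857° = -0.388959 rad
cos θ = 0.925304, sin θ = -0.379225 (intermediates below are computed at full precision and shown rounded to 5 d.p.)
v1: (-4.5,2) → rotate → (-3.40542,3.55712) → ×s → (-3.58785,3.74768) → (-3.59,3.75)
v2: (-1.5,-2) → rotate → (-2.14641,-1.28177) → ×s → (-2.26139,-1.35044) → (-2.26,-1.35)
v3: (0.5,-2) → rotate → (-0.29580,-2.04022) → ×s → (-0.31165,-2.14952) → (-0.31,-2.15)
v4: (4.5,-0.5) → rotate → (3.97426,-2.16917) → ×s → (4.18716,-2.28537) → (4.19,-2.29)
v5: (3.5,3) → rotate → (4.37624,1.44862) → ×s → (4.61068,1.52623) → (4.61,1.53)
v6: (-2,4) → rotate → (-0.33371,4.45967) → ×s → (-0.35158,4.69858) → (-0.35,4.70)
v7: (-4,2.5) → rotate → (-2.75315,3.83016) → ×s → (-2.90064,4.03535) → (-2.90,4.04)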